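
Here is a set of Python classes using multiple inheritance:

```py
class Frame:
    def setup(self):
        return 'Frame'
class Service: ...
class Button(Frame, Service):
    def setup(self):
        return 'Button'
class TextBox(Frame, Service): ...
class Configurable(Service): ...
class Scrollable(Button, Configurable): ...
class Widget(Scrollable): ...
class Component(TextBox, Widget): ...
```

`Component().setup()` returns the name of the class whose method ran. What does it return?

Button

L[Component] = Component + merge(L[TextBox], L[Widget], [TextBox Widget])
  take TextBox:  [TextBox Frame Service object] + [Widget Scrollable Button Frame Configurable Service object] + [TextBox Widget]
  take Widget:  [Frame Service object] + [Widget Scrollable Button Frame Configurable Service object] + [Widget]
  take Scrollable:  [Frame Service object] + [Scrollable Button Frame Configurable Service object]
  take Button:  [Frame Service object] + [Button Frame Configurable Service object]
  take Frame:  [Frame Service object] + [Frame Configurable Service object]
  take Configurable:  [Service object] + [Configurable Service object]
  take Service:  [Service object] + [Service object]
  take object:  [object] + [object]
MRO: Component TextBox Widget Scrollable Button Frame Configurable Service object
setup is defined in: Button, Frame. First along the MRO is Button.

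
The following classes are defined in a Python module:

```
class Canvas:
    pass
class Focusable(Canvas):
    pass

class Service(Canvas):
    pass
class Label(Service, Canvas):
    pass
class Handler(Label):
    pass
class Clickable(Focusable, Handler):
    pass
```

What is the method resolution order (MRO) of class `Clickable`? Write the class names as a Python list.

[Clickable, Focusable, Handler, Label, Service, Canvas, object]

L[Clickable] = Clickable + merge(L[Focusable], L[Handler], [Focusable Handler])
  take Focusable:  [Focusable Canvas object] + [Handler Label Service Canvas object] + [Focusable Handler]
  take Handler:  [Canvas object] + [Handler Label Service Canvas object] + [Handler]
  take Label:  [Canvas object] + [Label Service Canvas object]
  take Service:  [Canvas object] + [Service Canvas object]
  take Canvas:  [Canvas object] + [Canvas object]
  take object:  [object] + [object]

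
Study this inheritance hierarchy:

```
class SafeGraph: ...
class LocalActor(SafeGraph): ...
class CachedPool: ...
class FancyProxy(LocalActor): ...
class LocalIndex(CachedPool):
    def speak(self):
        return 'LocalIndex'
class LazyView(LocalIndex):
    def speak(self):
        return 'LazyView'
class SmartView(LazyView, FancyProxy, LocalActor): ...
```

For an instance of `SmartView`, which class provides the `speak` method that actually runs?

L[SmartView] = SmartView + merge(L[LazyView], L[FancyProxy], L[LocalActor], [LazyView FancyProxy LocalActor])
  take LazyView:  [LazyView LocalIndex CachedPool object] + [FancyProxy LocalActor SafeGraph object] + [LocalActor SafeGraph object] + [LazyView FancyProxy LocalActor]
  take LocalIndex:  [LocalIndex CachedPool object] + [FancyProxy LocalActor SafeGraph object] + [LocalActor SafeGraph object] + [FancyProxy LocalActor]
  take CachedPool:  [CachedPool object] + [FancyProxy LocalActor SafeGraph object] + [LocalActor SafeGraph object] + [FancyProxy LocalActor]
  take FancyProxy:  [object] + [FancyProxy LocalActor SafeGraph object] + [LocalActor SafeGraph object] + [FancyProxy LocalActor]
  take LocalActor:  [object] + [LocalActor SafeGraph object] + [LocalActor SafeGraph object] + [LocalActor]
  take SafeGraph:  [object] + [SafeGraph object] + [SafeGraph object]
  take object:  [object] + [object] + [object]
MRO: SmartView LazyView LocalIndex CachedPool FancyProxy LocalActor SafeGraph object
speak is defined in: LazyView, LocalIndex. First along the MRO is LazyView.

LazyView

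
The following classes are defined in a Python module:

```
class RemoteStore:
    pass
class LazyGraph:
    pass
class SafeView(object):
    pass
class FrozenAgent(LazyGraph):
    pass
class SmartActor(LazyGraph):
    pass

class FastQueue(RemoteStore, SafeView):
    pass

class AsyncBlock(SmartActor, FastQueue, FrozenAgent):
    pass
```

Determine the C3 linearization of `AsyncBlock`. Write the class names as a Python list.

[AsyncBlock, SmartActor, FastQueue, RemoteStore, SafeView, FrozenAgent, LazyGraph, object]

L[AsyncBlock] = AsyncBlock + merge(L[SmartActor], L[FastQueue], L[FrozenAgent], [SmartActor FastQueue FrozenAgent])
  take SmartActor:  [SmartActor LazyGraph object] + [FastQueue RemoteStore SafeView object] + [FrozenAgent LazyGraph object] + [SmartActor FastQueue FrozenAgent]
  take FastQueue:  [LazyGraph object] + [FastQueue RemoteStore SafeView object] + [FrozenAgent LazyGraph object] + [FastQueue FrozenAgent]
  take RemoteStore:  [LazyGraph object] + [RemoteStore SafeView object] + [FrozenAgent LazyGraph object] + [FrozenAgent]
  take SafeView:  [LazyGraph object] + [SafeView object] + [FrozenAgent LazyGraph object] + [FrozenAgent]
  take FrozenAgent:  [LazyGraph object] + [object] + [FrozenAgent LazyGraph object] + [FrozenAgent]
  take LazyGraph:  [LazyGraph object] + [object] + [LazyGraph object]
  take object:  [object] + [object] + [object]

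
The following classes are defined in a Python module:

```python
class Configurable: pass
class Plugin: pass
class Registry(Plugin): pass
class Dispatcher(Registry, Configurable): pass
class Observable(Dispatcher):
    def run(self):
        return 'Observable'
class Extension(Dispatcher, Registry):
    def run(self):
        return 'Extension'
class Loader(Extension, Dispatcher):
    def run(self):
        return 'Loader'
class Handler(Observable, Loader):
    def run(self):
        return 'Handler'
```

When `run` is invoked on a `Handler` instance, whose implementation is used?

L[Handler] = Handler + merge(L[Observable], L[Loader], [Observable Loader])
  take Observable:  [Observable Dispatcher Registry Plugin Configurable object] + [Loader Extension Dispatcher Registry Plugin Configurable object] + [Observable Loader]
  take Loader:  [Dispatcher Registry Plugin Configurable object] + [Loader Extension Dispatcher Registry Plugin Configurable object] + [Loader]
  take Extension:  [Dispatcher Registry Plugin Configurable object] + [Extension Dispatcher Registry Plugin Configurable object]
  take Dispatcher:  [Dispatcher Registry Plugin Configurable object] + [Dispatcher Registry Plugin Configurable object]
  take Registry:  [Registry Plugin Configurable object] + [Registry Plugin Configurable object]
  take Plugin:  [Plugin Configurable object] + [Plugin Configurable object]
  take Configurable:  [Configurable object] + [Configurable object]
  take object:  [object] + [object]
MRO: Handler Observable Loader Extension Dispatcher Registry Plugin Configurable object
run is defined in: Extension, Handler, Loader, Observable. First along the MRO is Handler.

Handler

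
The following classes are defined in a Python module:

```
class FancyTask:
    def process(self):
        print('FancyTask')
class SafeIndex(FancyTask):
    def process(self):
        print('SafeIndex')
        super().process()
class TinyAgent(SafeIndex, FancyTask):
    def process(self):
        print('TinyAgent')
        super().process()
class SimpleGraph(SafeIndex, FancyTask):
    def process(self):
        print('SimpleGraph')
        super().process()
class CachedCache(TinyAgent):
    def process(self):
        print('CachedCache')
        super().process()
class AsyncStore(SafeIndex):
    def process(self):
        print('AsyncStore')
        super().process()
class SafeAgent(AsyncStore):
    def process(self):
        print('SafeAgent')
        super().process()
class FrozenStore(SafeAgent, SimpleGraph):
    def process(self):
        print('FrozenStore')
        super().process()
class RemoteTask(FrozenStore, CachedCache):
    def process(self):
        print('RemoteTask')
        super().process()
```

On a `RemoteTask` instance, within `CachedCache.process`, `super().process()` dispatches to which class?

TinyAgent

L[RemoteTask] = RemoteTask + merge(L[FrozenStore], L[CachedCache], [FrozenStore CachedCache])
  take FrozenStore:  [FrozenStore SafeAgent AsyncStore SimpleGraph SafeIndex FancyTask object] + [CachedCache TinyAgent SafeIndex FancyTask object] + [FrozenStore CachedCache]
  take SafeAgent:  [SafeAgent AsyncStore SimpleGraph SafeIndex FancyTask object] + [CachedCache TinyAgent SafeIndex FancyTask object] + [CachedCache]
  take AsyncStore:  [AsyncStore SimpleGraph SafeIndex FancyTask object] + [CachedCache TinyAgent SafeIndex FancyTask object] + [CachedCache]
  take SimpleGraph:  [SimpleGraph SafeIndex FancyTask object] + [CachedCache TinyAgent SafeIndex FancyTask object] + [CachedCache]
  take CachedCache:  [SafeIndex FancyTask object] + [CachedCache TinyAgent SafeIndex FancyTask object] + [CachedCache]
  take TinyAgent:  [SafeIndex FancyTask object] + [TinyAgent SafeIndex FancyTask object]
  take SafeIndex:  [SafeIndex FancyTask object] + [SafeIndex FancyTask object]
  take FancyTask:  [FancyTask object] + [FancyTask object]
  take object:  [object] + [object]
MRO: RemoteTask FrozenStore SafeAgent AsyncStore SimpleGraph CachedCache TinyAgent SafeIndex FancyTask object
super() in CachedCache.process on a RemoteTask instance goes to the class after CachedCache in RemoteTask's MRO: TinyAgent.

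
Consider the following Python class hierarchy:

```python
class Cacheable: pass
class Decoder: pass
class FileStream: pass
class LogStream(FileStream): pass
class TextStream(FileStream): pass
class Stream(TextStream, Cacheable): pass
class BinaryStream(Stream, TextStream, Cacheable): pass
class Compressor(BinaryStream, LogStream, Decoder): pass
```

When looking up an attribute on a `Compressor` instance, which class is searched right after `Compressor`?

BinaryStream

L[Compressor] = Compressor + merge(L[BinaryStream], L[LogStream], L[Decoder], [BinaryStream LogStream Decoder])
  take BinaryStream:  [BinaryStream Stream TextStream FileStream Cacheable object] + [LogStream FileStream object] + [Decoder object] + [BinaryStream LogStream Decoder]
  take Stream:  [Stream TextStream FileStream Cacheable object] + [LogStream FileStream object] + [Decoder object] + [LogStream Decoder]
  take TextStream:  [TextStream FileStream Cacheable object] + [LogStream FileStream object] + [Decoder object] + [LogStream Decoder]
  take LogStream:  [FileStream Cacheable object] + [LogStream FileStream object] + [Decoder object] + [LogStream Decoder]
  take FileStream:  [FileStream Cacheable object] + [FileStream object] + [Decoder object] + [Decoder]
  take Cacheable:  [Cacheable object] + [object] + [Decoder object] + [Decoder]
  take Decoder:  [object] + [object] + [Decoder object] + [Decoder]
  take object:  [object] + [object] + [object]
MRO: Compressor BinaryStream Stream TextStream LogStream FileStream Cacheable Decoder object
Compressor is at position 0; next is BinaryStream.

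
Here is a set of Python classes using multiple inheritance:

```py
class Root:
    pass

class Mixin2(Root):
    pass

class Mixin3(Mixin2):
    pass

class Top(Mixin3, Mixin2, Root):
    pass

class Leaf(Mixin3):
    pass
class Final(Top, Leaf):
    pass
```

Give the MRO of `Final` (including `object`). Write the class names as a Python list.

[Final, Top, Leaf, Mixin3, Mixin2, Root, object]

L[Final] = Final + merge(L[Top], L[Leaf], [Top Leaf])
  take Top:  [Top Mixin3 Mixin2 Root object] + [Leaf Mixin3 Mixin2 Root object] + [Top Leaf]
  take Leaf:  [Mixin3 Mixin2 Root object] + [Leaf Mixin3 Mixin2 Root object] + [Leaf]
  take Mixin3:  [Mixin3 Mixin2 Root object] + [Mixin3 Mixin2 Root object]
  take Mixin2:  [Mixin2 Root object] + [Mixin2 Root object]
  take Root:  [Root object] + [Root object]
  take object:  [object] + [object]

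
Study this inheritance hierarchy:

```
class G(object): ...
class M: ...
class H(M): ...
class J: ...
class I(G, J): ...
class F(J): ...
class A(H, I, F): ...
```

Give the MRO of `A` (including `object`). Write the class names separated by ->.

A -> H -> M -> I -> G -> F -> J -> object

L[A] = A + merge(L[H], L[I], L[F], [H I F])
  take H:  [H M object] + [I G J object] + [F J object] + [H I F]
  take M:  [M object] + [I G J object] + [F J object] + [I F]
  take I:  [object] + [I G J object] + [F J object] + [I F]
  take G:  [object] + [G J object] + [F J object] + [F]
  take F:  [object] + [J object] + [F J object] + [F]
  take J:  [object] + [J object] + [J object]
  take object:  [object] + [object] + [object]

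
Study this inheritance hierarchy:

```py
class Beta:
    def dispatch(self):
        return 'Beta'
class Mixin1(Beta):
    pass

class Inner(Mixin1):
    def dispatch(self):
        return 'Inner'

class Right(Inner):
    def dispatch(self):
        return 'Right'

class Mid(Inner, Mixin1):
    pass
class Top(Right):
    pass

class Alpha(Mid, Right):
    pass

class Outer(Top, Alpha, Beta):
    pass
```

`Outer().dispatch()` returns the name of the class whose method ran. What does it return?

L[Outer] = Outer + merge(L[Top], L[Alpha], L[Beta], [Top Alpha Beta])
  take Top:  [Top Right Inner Mixin1 Beta object] + [Alpha Mid Right Inner Mixin1 Beta object] + [Beta object] + [Top Alpha Beta]
  take Alpha:  [Right Inner Mixin1 Beta object] + [Alpha Mid Right Inner Mixin1 Beta object] + [Beta object] + [Alpha Beta]
  take Mid:  [Right Inner Mixin1 Beta object] + [Mid Right Inner Mixin1 Beta object] + [Beta object] + [Beta]
  take Right:  [Right Inner Mixin1 Beta object] + [Right Inner Mixin1 Beta object] + [Beta object] + [Beta]
  take Inner:  [Inner Mixin1 Beta object] + [Inner Mixin1 Beta object] + [Beta object] + [Beta]
  take Mixin1:  [Mixin1 Beta object] + [Mixin1 Beta object] + [Beta object] + [Beta]
  take Beta:  [Beta object] + [Beta object] + [Beta object] + [Beta]
  take object:  [object] + [object] + [object]
MRO: Outer Top Alpha Mid Right Inner Mixin1 Beta object
dispatch is defined in: Beta, Inner, Right. First along the MRO is Right.

Right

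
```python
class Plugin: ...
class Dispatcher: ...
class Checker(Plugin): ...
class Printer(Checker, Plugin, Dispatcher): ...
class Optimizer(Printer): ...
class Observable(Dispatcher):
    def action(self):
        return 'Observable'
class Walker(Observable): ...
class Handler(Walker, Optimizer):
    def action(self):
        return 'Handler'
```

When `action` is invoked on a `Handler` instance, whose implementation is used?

L[Handler] = Handler + merge(L[Walker], L[Optimizer], [Walker Optimizer])
  take Walker:  [Walker Observable Dispatcher object] + [Optimizer Printer Checker Plugin Dispatcher object] + [Walker Optimizer]
  take Observable:  [Observable Dispatcher object] + [Optimizer Printer Checker Plugin Dispatcher object] + [Optimizer]
  take Optimizer:  [Dispatcher object] + [Optimizer Printer Checker Plugin Dispatcher object] + [Optimizer]
  take Printer:  [Dispatcher object] + [Printer Checker Plugin Dispatcher object]
  take Checker:  [Dispatcher object] + [Checker Plugin Dispatcher object]
  take Plugin:  [Dispatcher object] + [Plugin Dispatcher object]
  take Dispatcher:  [Dispatcher object] + [Dispatcher object]
  take object:  [object] + [object]
MRO: Handler Walker Observable Optimizer Printer Checker Plugin Dispatcher object
action is defined in: Handler, Observable. First along the MRO is Handler.

Handler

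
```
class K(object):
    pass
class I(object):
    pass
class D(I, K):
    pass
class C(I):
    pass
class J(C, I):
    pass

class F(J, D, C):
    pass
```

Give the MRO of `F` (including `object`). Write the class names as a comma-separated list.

L[F] = F + merge(L[J], L[D], L[C], [J D C])
  take J:  [J C I object] + [D I K object] + [C I object] + [J D C]
  take D:  [C I object] + [D I K object] + [C I object] + [D C]
  take C:  [C I object] + [I K object] + [C I object] + [C]
  take I:  [I object] + [I K object] + [I object]
  take K:  [object] + [K object] + [object]
  take object:  [object] + [object] + [object]

F, J, D, C, I, K, object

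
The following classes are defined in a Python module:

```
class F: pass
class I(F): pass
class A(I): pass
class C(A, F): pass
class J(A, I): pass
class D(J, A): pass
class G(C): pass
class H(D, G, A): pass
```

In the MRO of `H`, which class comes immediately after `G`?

C

L[H] = H + merge(L[D], L[G], L[A], [D G A])
  take D:  [D J A I F object] + [G C A I F object] + [A I F object] + [D G A]
  take J:  [J A I F object] + [G C A I F object] + [A I F object] + [G A]
  take G:  [A I F object] + [G C A I F object] + [A I F object] + [G A]
  take C:  [A I F object] + [C A I F object] + [A I F object] + [A]
  take A:  [A I F object] + [A I F object] + [A I F object] + [A]
  take I:  [I F object] + [I F object] + [I F object]
  take F:  [F object] + [F object] + [F object]
  take object:  [object] + [object] + [object]
MRO: H D J G C A I F object
G is at position 3; next is C.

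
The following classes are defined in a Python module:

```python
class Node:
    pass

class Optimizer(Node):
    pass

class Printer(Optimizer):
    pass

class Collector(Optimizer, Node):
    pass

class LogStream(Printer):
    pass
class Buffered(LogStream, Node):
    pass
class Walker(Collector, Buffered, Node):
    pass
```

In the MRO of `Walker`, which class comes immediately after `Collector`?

Buffered

L[Walker] = Walker + merge(L[Collector], L[Buffered], L[Node], [Collector Buffered Node])
  take Collector:  [Collector Optimizer Node object] + [Buffered LogStream Printer Optimizer Node object] + [Node object] + [Collector Buffered Node]
  take Buffered:  [Optimizer Node object] + [Buffered LogStream Printer Optimizer Node object] + [Node object] + [Buffered Node]
  take LogStream:  [Optimizer Node object] + [LogStream Printer Optimizer Node object] + [Node object] + [Node]
  take Printer:  [Optimizer Node object] + [Printer Optimizer Node object] + [Node object] + [Node]
  take Optimizer:  [Optimizer Node object] + [Optimizer Node object] + [Node object] + [Node]
  take Node:  [Node object] + [Node object] + [Node object] + [Node]
  take object:  [object] + [object] + [object]
MRO: Walker Collector Buffered LogStream Printer Optimizer Node object
Collector is at position 1; next is Buffered.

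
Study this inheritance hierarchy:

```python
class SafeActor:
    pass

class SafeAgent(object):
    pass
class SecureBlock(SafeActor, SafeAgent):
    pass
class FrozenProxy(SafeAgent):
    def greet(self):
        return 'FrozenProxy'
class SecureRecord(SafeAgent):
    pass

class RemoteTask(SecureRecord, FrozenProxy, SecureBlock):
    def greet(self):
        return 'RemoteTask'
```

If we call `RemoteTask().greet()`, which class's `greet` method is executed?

L[RemoteTask] = RemoteTask + merge(L[SecureRecord], L[FrozenProxy], L[SecureBlock], [SecureRecord FrozenProxy SecureBlock])
  take SecureRecord:  [SecureRecord SafeAgent object] + [FrozenProxy SafeAgent object] + [SecureBlock SafeActor SafeAgent object] + [SecureRecord FrozenProxy SecureBlock]
  take FrozenProxy:  [SafeAgent object] + [FrozenProxy SafeAgent object] + [SecureBlock SafeActor SafeAgent object] + [FrozenProxy SecureBlock]
  take SecureBlock:  [SafeAgent object] + [SafeAgent object] + [SecureBlock SafeActor SafeAgent object] + [SecureBlock]
  take SafeActor:  [SafeAgent object] + [SafeAgent object] + [SafeActor SafeAgent object]
  take SafeAgent:  [SafeAgent object] + [SafeAgent object] + [SafeAgent object]
  take object:  [object] + [object] + [object]
MRO: RemoteTask SecureRecord FrozenProxy SecureBlock SafeActor SafeAgent object
greet is defined in: FrozenProxy, RemoteTask. First along the MRO is RemoteTask.

RemoteTask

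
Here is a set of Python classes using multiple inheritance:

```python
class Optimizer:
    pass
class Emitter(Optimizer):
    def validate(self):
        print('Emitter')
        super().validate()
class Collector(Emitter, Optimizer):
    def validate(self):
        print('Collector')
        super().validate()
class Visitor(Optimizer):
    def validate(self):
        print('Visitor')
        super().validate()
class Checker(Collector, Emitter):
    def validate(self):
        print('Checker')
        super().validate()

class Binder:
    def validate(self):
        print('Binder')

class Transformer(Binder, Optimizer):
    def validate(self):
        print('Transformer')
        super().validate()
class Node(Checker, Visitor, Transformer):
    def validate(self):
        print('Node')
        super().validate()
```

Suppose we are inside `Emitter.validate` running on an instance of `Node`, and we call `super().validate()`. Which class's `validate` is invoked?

L[Node] = Node + merge(L[Checker], L[Visitor], L[Transformer], [Checker Visitor Transformer])
  take Checker:  [Checker Collector Emitter Optimizer object] + [Visitor Optimizer object] + [Transformer Binder Optimizer object] + [Checker Visitor Transformer]
  take Collector:  [Collector Emitter Optimizer object] + [Visitor Optimizer object] + [Transformer Binder Optimizer object] + [Visitor Transformer]
  take Emitter:  [Emitter Optimizer object] + [Visitor Optimizer object] + [Transformer Binder Optimizer object] + [Visitor Transformer]
  take Visitor:  [Optimizer object] + [Visitor Optimizer object] + [Transformer Binder Optimizer object] + [Visitor Transformer]
  take Transformer:  [Optimizer object] + [Optimizer object] + [Transformer Binder Optimizer object] + [Transformer]
  take Binder:  [Optimizer object] + [Optimizer object] + [Binder Optimizer object]
  take Optimizer:  [Optimizer object] + [Optimizer object] + [Optimizer object]
  take object:  [object] + [object] + [object]
MRO: Node Checker Collector Emitter Visitor Transformer Binder Optimizer object
super() in Emitter.validate on a Node instance goes to the class after Emitter in Node's MRO: Visitor.

Visitor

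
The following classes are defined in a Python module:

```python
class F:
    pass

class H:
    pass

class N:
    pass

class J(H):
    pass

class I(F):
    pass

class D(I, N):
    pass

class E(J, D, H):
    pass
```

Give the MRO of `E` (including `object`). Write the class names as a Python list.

L[E] = E + merge(L[J], L[D], L[H], [J D H])
  take J:  [J H object] + [D I F N object] + [H object] + [J D H]
  take D:  [H object] + [D I F N object] + [H object] + [D H]
  take H:  [H object] + [I F N object] + [H object] + [H]
  take I:  [object] + [I F N object] + [object]
  take F:  [object] + [F N object] + [object]
  take N:  [object] + [N object] + [object]
  take object:  [object] + [object] + [object]

[E, J, D, H, I, F, N, object]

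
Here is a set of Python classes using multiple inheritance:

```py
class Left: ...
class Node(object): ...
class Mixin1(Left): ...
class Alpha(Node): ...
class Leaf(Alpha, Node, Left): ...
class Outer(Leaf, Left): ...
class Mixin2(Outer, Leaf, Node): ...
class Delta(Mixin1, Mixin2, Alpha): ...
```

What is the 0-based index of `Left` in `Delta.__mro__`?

L[Delta] = Delta + merge(L[Mixin1], L[Mixin2], L[Alpha], [Mixin1 Mixin2 Alpha])
  take Mixin1:  [Mixin1 Left object] + [Mixin2 Outer Leaf Alpha Node Left object] + [Alpha Node object] + [Mixin1 Mixin2 Alpha]
  take Mixin2:  [Left object] + [Mixin2 Outer Leaf Alpha Node Left object] + [Alpha Node object] + [Mixin2 Alpha]
  take Outer:  [Left object] + [Outer Leaf Alpha Node Left object] + [Alpha Node object] + [Alpha]
  take Leaf:  [Left object] + [Leaf Alpha Node Left object] + [Alpha Node object] + [Alpha]
  take Alpha:  [Left object] + [Alpha Node Left object] + [Alpha Node object] + [Alpha]
  take Node:  [Left object] + [Node Left object] + [Node object]
  take Left:  [Left object] + [Left object] + [object]
  take object:  [object] + [object] + [object]
MRO: Delta Mixin1 Mixin2 Outer Leaf Alpha Node Left object
Left sits at index 7.

7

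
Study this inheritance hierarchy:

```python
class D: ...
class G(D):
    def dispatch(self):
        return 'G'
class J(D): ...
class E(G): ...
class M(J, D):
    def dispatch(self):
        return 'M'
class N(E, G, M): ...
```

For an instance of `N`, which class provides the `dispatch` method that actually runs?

G

L[N] = N + merge(L[E], L[G], L[M], [E G M])
  take E:  [E G D object] + [G D object] + [M J D object] + [E G M]
  take G:  [G D object] + [G D object] + [M J D object] + [G M]
  take M:  [D object] + [D object] + [M J D object] + [M]
  take J:  [D object] + [D object] + [J D object]
  take D:  [D object] + [D object] + [D object]
  take object:  [object] + [object] + [object]
MRO: N E G M J D object
dispatch is defined in: G, M. First along the MRO is G.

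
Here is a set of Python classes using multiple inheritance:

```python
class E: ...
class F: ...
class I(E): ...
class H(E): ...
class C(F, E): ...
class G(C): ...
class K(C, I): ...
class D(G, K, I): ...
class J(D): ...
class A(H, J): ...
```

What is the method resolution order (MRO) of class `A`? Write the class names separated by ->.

L[A] = A + merge(L[H], L[J], [H J])
  take H:  [H E object] + [J D G K C F I E object] + [H J]
  take J:  [E object] + [J D G K C F I E object] + [J]
  take D:  [E object] + [D G K C F I E object]
  take G:  [E object] + [G K C F I E object]
  take K:  [E object] + [K C F I E object]
  take C:  [E object] + [C F I E object]
  take F:  [E object] + [F I E object]
  take I:  [E object] + [I E object]
  take E:  [E object] + [E object]
  take object:  [object] + [object]

A -> H -> J -> D -> G -> K -> C -> F -> I -> E -> object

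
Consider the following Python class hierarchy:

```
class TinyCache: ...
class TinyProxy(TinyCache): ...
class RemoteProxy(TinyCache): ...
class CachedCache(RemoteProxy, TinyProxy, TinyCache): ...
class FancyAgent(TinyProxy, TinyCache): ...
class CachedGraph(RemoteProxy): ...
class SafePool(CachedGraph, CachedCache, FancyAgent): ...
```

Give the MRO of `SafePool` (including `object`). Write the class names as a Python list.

L[SafePool] = SafePool + merge(L[CachedGraph], L[CachedCache], L[FancyAgent], [CachedGraph CachedCache FancyAgent])
  take CachedGraph:  [CachedGraph RemoteProxy TinyCache object] + [CachedCache RemoteProxy TinyProxy TinyCache object] + [FancyAgent TinyProxy TinyCache object] + [CachedGraph CachedCache FancyAgent]
  take CachedCache:  [RemoteProxy TinyCache object] + [CachedCache RemoteProxy TinyProxy TinyCache object] + [FancyAgent TinyProxy TinyCache object] + [CachedCache FancyAgent]
  take RemoteProxy:  [RemoteProxy TinyCache object] + [RemoteProxy TinyProxy TinyCache object] + [FancyAgent TinyProxy TinyCache object] + [FancyAgent]
  take FancyAgent:  [TinyCache object] + [TinyProxy TinyCache object] + [FancyAgent TinyProxy TinyCache object] + [FancyAgent]
  take TinyProxy:  [TinyCache object] + [TinyProxy TinyCache object] + [TinyProxy TinyCache object]
  take TinyCache:  [TinyCache object] + [TinyCache object] + [TinyCache object]
  take object:  [object] + [object] + [object]

[SafePool, CachedGraph, CachedCache, RemoteProxy, FancyAgent, TinyProxy, TinyCache, object]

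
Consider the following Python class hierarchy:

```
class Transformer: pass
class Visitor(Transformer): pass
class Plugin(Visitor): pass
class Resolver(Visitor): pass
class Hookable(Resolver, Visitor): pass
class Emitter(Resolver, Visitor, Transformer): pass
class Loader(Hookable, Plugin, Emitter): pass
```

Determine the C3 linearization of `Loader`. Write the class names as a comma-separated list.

L[Loader] = Loader + merge(L[Hookable], L[Plugin], L[Emitter], [Hookable Plugin Emitter])
  take Hookable:  [Hookable Resolver Visitor Transformer object] + [Plugin Visitor Transformer object] + [Emitter Resolver Visitor Transformer object] + [Hookable Plugin Emitter]
  take Plugin:  [Resolver Visitor Transformer object] + [Plugin Visitor Transformer object] + [Emitter Resolver Visitor Transformer object] + [Plugin Emitter]
  take Emitter:  [Resolver Visitor Transformer object] + [Visitor Transformer object] + [Emitter Resolver Visitor Transformer object] + [Emitter]
  take Resolver:  [Resolver Visitor Transformer object] + [Visitor Transformer object] + [Resolver Visitor Transformer object]
  take Visitor:  [Visitor Transformer object] + [Visitor Transformer object] + [Visitor Transformer object]
  take Transformer:  [Transformer object] + [Transformer object] + [Transformer object]
  take object:  [object] + [object] + [object]

Loader, Hookable, Plugin, Emitter, Resolver, Visitor, Transformer, object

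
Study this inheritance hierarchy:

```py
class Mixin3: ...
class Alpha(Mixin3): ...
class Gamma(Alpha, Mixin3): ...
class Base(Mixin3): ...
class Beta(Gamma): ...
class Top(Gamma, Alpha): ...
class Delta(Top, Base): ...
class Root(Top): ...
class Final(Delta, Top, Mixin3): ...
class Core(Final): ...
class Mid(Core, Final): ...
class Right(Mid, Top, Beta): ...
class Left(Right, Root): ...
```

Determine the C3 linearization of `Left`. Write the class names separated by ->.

Left -> Right -> Mid -> Core -> Final -> Delta -> Root -> Top -> Beta -> Gamma -> Alpha -> Base -> Mixin3 -> object

L[Left] = Left + merge(L[Right], L[Root], [Right Root])
  take Right:  [Right Mid Core Final Delta Top Beta Gamma Alpha Base Mixin3 object] + [Root Top Gamma Alpha Mixin3 object] + [Right Root]
  take Mid:  [Mid Core Final Delta Top Beta Gamma Alpha Base Mixin3 object] + [Root Top Gamma Alpha Mixin3 object] + [Root]
  take Core:  [Core Final Delta Top Beta Gamma Alpha Base Mixin3 object] + [Root Top Gamma Alpha Mixin3 object] + [Root]
  take Final:  [Final Delta Top Beta Gamma Alpha Base Mixin3 object] + [Root Top Gamma Alpha Mixin3 object] + [Root]
  take Delta:  [Delta Top Beta Gamma Alpha Base Mixin3 object] + [Root Top Gamma Alpha Mixin3 object] + [Root]
  take Root:  [Top Beta Gamma Alpha Base Mixin3 object] + [Root Top Gamma Alpha Mixin3 object] + [Root]
  take Top:  [Top Beta Gamma Alpha Base Mixin3 object] + [Top Gamma Alpha Mixin3 object]
  take Beta:  [Beta Gamma Alpha Base Mixin3 object] + [Gamma Alpha Mixin3 object]
  take Gamma:  [Gamma Alpha Base Mixin3 object] + [Gamma Alpha Mixin3 object]
  take Alpha:  [Alpha Base Mixin3 object] + [Alpha Mixin3 object]
  take Base:  [Base Mixin3 object] + [Mixin3 object]
  take Mixin3:  [Mixin3 object] + [Mixin3 object]
  take object:  [object] + [object]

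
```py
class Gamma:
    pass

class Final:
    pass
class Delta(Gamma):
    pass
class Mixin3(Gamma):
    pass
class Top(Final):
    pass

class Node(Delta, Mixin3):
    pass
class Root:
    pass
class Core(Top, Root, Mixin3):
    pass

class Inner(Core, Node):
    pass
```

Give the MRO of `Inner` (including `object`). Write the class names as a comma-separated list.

Inner, Core, Top, Final, Root, Node, Delta, Mixin3, Gamma, object

L[Inner] = Inner + merge(L[Core], L[Node], [Core Node])
  take Core:  [Core Top Final Root Mixin3 Gamma object] + [Node Delta Mixin3 Gamma object] + [Core Node]
  take Top:  [Top Final Root Mixin3 Gamma object] + [Node Delta Mixin3 Gamma object] + [Node]
  take Final:  [Final Root Mixin3 Gamma object] + [Node Delta Mixin3 Gamma object] + [Node]
  take Root:  [Root Mixin3 Gamma object] + [Node Delta Mixin3 Gamma object] + [Node]
  take Node:  [Mixin3 Gamma object] + [Node Delta Mixin3 Gamma object] + [Node]
  take Delta:  [Mixin3 Gamma object] + [Delta Mixin3 Gamma object]
  take Mixin3:  [Mixin3 Gamma object] + [Mixin3 Gamma object]
  take Gamma:  [Gamma object] + [Gamma object]
  take object:  [object] + [object]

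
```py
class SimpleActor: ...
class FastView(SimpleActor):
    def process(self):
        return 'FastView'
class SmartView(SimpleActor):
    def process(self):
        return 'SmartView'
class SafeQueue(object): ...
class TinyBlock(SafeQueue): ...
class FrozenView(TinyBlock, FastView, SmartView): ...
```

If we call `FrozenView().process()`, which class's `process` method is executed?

FastView

L[FrozenView] = FrozenView + merge(L[TinyBlock], L[FastView], L[SmartView], [TinyBlock FastView SmartView])
  take TinyBlock:  [TinyBlock SafeQueue object] + [FastView SimpleActor object] + [SmartView SimpleActor object] + [TinyBlock FastView SmartView]
  take SafeQueue:  [SafeQueue object] + [FastView SimpleActor object] + [SmartView SimpleActor object] + [FastView SmartView]
  take FastView:  [object] + [FastView SimpleActor object] + [SmartView SimpleActor object] + [FastView SmartView]
  take SmartView:  [object] + [SimpleActor object] + [SmartView SimpleActor object] + [SmartView]
  take SimpleActor:  [object] + [SimpleActor object] + [SimpleActor object]
  take object:  [object] + [object] + [object]
MRO: FrozenView TinyBlock SafeQueue FastView SmartView SimpleActor object
process is defined in: FastView, SmartView. First along the MRO is FastView.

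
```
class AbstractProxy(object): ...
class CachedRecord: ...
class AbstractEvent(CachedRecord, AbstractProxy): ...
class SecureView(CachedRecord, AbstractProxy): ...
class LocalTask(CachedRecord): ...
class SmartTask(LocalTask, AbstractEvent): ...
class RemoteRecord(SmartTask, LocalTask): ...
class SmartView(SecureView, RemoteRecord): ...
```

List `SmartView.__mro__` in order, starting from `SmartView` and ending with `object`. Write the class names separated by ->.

SmartView -> SecureView -> RemoteRecord -> SmartTask -> LocalTask -> AbstractEvent -> CachedRecord -> AbstractProxy -> object

L[SmartView] = SmartView + merge(L[SecureView], L[RemoteRecord], [SecureView RemoteRecord])
  take SecureView:  [SecureView CachedRecord AbstractProxy object] + [RemoteRecord SmartTask LocalTask AbstractEvent CachedRecord AbstractProxy object] + [SecureView RemoteRecord]
  take RemoteRecord:  [CachedRecord AbstractProxy object] + [RemoteRecord SmartTask LocalTask AbstractEvent CachedRecord AbstractProxy object] + [RemoteRecord]
  take SmartTask:  [CachedRecord AbstractProxy object] + [SmartTask LocalTask AbstractEvent CachedRecord AbstractProxy object]
  take LocalTask:  [CachedRecord AbstractProxy object] + [LocalTask AbstractEvent CachedRecord AbstractProxy object]
  take AbstractEvent:  [CachedRecord AbstractProxy object] + [AbstractEvent CachedRecord AbstractProxy object]
  take CachedRecord:  [CachedRecord AbstractProxy object] + [CachedRecord AbstractProxy object]
  take AbstractProxy:  [AbstractProxy object] + [AbstractProxy object]
  take object:  [object] + [object]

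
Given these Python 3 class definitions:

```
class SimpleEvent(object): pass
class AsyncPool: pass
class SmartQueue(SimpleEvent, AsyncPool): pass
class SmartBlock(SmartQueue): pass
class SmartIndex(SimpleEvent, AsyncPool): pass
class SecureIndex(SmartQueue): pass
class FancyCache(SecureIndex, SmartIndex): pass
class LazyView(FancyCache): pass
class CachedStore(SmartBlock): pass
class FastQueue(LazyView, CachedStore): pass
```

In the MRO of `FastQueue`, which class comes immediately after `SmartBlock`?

L[FastQueue] = FastQueue + merge(L[LazyView], L[CachedStore], [LazyView CachedStore])
  take LazyView:  [LazyView FancyCache SecureIndex SmartQueue SmartIndex SimpleEvent AsyncPool object] + [CachedStore SmartBlock SmartQueue SimpleEvent AsyncPool object] + [LazyView CachedStore]
  take FancyCache:  [FancyCache SecureIndex SmartQueue SmartIndex SimpleEvent AsyncPool object] + [CachedStore SmartBlock SmartQueue SimpleEvent AsyncPool object] + [CachedStore]
  take SecureIndex:  [SecureIndex SmartQueue SmartIndex SimpleEvent AsyncPool object] + [CachedStore SmartBlock SmartQueue SimpleEvent AsyncPool object] + [CachedStore]
  take CachedStore:  [SmartQueue SmartIndex SimpleEvent AsyncPool object] + [CachedStore SmartBlock SmartQueue SimpleEvent AsyncPool object] + [CachedStore]
  take SmartBlock:  [SmartQueue SmartIndex SimpleEvent AsyncPool object] + [SmartBlock SmartQueue SimpleEvent AsyncPool object]
  take SmartQueue:  [SmartQueue SmartIndex SimpleEvent AsyncPool object] + [SmartQueue SimpleEvent AsyncPool object]
  take SmartIndex:  [SmartIndex SimpleEvent AsyncPool object] + [SimpleEvent AsyncPool object]
  take SimpleEvent:  [SimpleEvent AsyncPool object] + [SimpleEvent AsyncPool object]
  take AsyncPool:  [AsyncPool object] + [AsyncPool object]
  take object:  [object] + [object]
MRO: FastQueue LazyView FancyCache SecureIndex CachedStore SmartBlock SmartQueue SmartIndex SimpleEvent AsyncPool object
SmartBlock is at position 5; next is SmartQueue.

SmartQueue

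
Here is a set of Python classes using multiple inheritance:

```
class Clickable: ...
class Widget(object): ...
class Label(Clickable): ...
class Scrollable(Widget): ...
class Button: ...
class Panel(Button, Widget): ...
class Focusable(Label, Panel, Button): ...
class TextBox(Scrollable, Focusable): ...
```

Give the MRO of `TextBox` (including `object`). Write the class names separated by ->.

L[TextBox] = TextBox + merge(L[Scrollable], L[Focusable], [Scrollable Focusable])
  take Scrollable:  [Scrollable Widget object] + [Focusable Label Clickable Panel Button Widget object] + [Scrollable Focusable]
  take Focusable:  [Widget object] + [Focusable Label Clickable Panel Button Widget object] + [Focusable]
  take Label:  [Widget object] + [Label Clickable Panel Button Widget object]
  take Clickable:  [Widget object] + [Clickable Panel Button Widget object]
  take Panel:  [Widget object] + [Panel Button Widget object]
  take Button:  [Widget object] + [Button Widget object]
  take Widget:  [Widget object] + [Widget object]
  take object:  [object] + [object]

TextBox -> Scrollable -> Focusable -> Label -> Clickable -> Panel -> Button -> Widget -> object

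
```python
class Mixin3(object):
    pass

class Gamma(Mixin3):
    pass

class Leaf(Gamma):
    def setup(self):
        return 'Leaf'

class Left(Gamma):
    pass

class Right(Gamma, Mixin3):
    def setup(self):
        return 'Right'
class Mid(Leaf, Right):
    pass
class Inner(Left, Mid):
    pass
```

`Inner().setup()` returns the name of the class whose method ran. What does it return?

L[Inner] = Inner + merge(L[Left], L[Mid], [Left Mid])
  take Left:  [Left Gamma Mixin3 object] + [Mid Leaf Right Gamma Mixin3 object] + [Left Mid]
  take Mid:  [Gamma Mixin3 object] + [Mid Leaf Right Gamma Mixin3 object] + [Mid]
  take Leaf:  [Gamma Mixin3 object] + [Leaf Right Gamma Mixin3 object]
  take Right:  [Gamma Mixin3 object] + [Right Gamma Mixin3 object]
  take Gamma:  [Gamma Mixin3 object] + [Gamma Mixin3 object]
  take Mixin3:  [Mixin3 object] + [Mixin3 object]
  take object:  [object] + [object]
MRO: Inner Left Mid Leaf Right Gamma Mixin3 object
setup is defined in: Leaf, Right. First along the MRO is Leaf.

Leaf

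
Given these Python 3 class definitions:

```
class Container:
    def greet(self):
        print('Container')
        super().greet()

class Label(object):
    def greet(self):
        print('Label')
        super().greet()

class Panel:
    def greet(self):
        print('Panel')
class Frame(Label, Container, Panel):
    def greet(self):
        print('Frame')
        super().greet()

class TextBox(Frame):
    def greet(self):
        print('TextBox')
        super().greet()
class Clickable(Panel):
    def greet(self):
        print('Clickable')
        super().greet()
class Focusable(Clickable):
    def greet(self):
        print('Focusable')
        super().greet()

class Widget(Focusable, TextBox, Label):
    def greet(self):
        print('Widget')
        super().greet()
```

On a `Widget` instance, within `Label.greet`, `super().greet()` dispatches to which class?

Container

L[Widget] = Widget + merge(L[Focusable], L[TextBox], L[Label], [Focusable TextBox Label])
  take Focusable:  [Focusable Clickable Panel object] + [TextBox Frame Label Container Panel object] + [Label object] + [Focusable TextBox Label]
  take Clickable:  [Clickable Panel object] + [TextBox Frame Label Container Panel object] + [Label object] + [TextBox Label]
  take TextBox:  [Panel object] + [TextBox Frame Label Container Panel object] + [Label object] + [TextBox Label]
  take Frame:  [Panel object] + [Frame Label Container Panel object] + [Label object] + [Label]
  take Label:  [Panel object] + [Label Container Panel object] + [Label object] + [Label]
  take Container:  [Panel object] + [Container Panel object] + [object]
  take Panel:  [Panel object] + [Panel object] + [object]
  take object:  [object] + [object] + [object]
MRO: Widget Focusable Clickable TextBox Frame Label Container Panel object
super() in Label.greet on a Widget instance goes to the class after Label in Widget's MRO: Container.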